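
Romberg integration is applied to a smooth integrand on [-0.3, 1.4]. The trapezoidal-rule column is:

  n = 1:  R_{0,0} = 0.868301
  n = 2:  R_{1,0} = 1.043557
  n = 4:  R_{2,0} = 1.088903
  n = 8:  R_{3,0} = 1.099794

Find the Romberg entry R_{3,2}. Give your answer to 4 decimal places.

R_{2,1} = (4·1.088903 − 1.043557) / 3 = 1.104018
R_{3,1} = 1.099794 + (1.099794 − 1.088903)/3 = 1.103424
R_{3,2} = (16·1.103424 − 1.104018) / 15 = 1.103384

1.1034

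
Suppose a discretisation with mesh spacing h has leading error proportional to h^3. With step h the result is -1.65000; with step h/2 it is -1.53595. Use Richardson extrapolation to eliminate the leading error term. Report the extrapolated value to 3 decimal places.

-1.520

Extrapolated value = (8·A(h/2) − A(h)) / (8 − 1)
= (8·(-1.53595) − (-1.65000)) / 7
= -10.63760 / 7 = -1.51966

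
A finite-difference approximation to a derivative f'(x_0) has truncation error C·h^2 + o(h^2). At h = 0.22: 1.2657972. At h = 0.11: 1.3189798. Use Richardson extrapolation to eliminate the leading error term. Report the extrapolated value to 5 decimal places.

The leading error scales as h^2; refining by a factor of 2 reduces it by 2^2 = 4.
Extrapolated value = (4·A(h/2) − A(h)) / (4 − 1)
= (4·1.3189798 − 1.2657972) / 3
= 4.0101220 / 3 = 1.3367073

1.33671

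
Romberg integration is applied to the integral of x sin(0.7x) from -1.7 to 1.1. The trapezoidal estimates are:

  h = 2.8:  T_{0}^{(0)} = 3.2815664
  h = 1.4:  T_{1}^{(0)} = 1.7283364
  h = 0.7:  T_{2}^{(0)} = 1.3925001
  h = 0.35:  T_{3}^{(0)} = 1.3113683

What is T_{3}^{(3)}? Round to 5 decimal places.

1.28457

Richardson extrapolation on the trapezoidal column (denominator 4−1=3):
T_{1}^{(1)} = 1.7283364 + (1.7283364 − 3.2815664)/3 = 1.2105931
T_{2}^{(1)} = (4·1.3925001 − 1.7283364) / 3 = 1.2805547
T_{3}^{(1)} = (4·1.3113683 − 1.3925001) / 3 = 1.2843244
T_{2}^{(2)} = (16·1.2805547 − 1.2105931) / 15 = 1.2852188
T_{3}^{(2)} = (16·1.2843244 − 1.2805547) / 15 = 1.2845757
T_{3}^{(3)} = 1.2845757 + (1.2845757 − 1.2852188)/63 = 1.2845655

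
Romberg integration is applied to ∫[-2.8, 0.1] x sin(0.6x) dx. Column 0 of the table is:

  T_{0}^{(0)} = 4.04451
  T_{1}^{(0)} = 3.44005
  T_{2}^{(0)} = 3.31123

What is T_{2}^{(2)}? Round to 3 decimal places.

3.270

Richardson extrapolation on the trapezoidal column (denominator 4−1=3):
T_{1}^{(1)} = (4·3.44005 − 4.04451) / 3 = 3.23856
T_{2}^{(1)} = (4·3.31123 − 3.44005) / 3 = 3.26829
T_{2}^{(2)} = (16·3.26829 − 3.23856) / 15 = 3.27027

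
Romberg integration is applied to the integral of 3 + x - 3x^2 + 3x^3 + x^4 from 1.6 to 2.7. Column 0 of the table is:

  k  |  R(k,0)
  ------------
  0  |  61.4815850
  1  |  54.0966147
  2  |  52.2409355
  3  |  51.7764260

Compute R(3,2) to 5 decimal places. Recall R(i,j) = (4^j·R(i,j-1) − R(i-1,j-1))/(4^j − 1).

51.62154

Richardson extrapolation on the trapezoidal column (denominator 4−1=3):
R(2,1) = (4·52.2409355 − 54.0966147) / 3 = 51.6223758
R(3,1) = 51.7764260 + (51.7764260 − 52.2409355)/3 = 51.6215895
R(3,2) = (16·51.6215895 − 51.6223758) / 15 = 51.6215371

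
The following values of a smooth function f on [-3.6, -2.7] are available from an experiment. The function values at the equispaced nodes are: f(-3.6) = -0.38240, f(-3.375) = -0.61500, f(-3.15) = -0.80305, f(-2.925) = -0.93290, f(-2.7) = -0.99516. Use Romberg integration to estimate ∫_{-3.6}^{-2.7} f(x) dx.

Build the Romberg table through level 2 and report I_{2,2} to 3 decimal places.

I_{0,0} (trapezoid, 1 panel, h=0.9000): -0.61990
I_{1,0} (trapezoid, 2 panels, h=0.4500): -0.67132
I_{2,0} (trapezoid, 4 panels, h=0.2250): -0.68394
I_{1,1} = -0.67132 + (-0.67132 − (-0.61990))/3 = -0.68846
I_{2,1} = -0.68394 + (-0.68394 − (-0.67132))/3 = -0.68815
I_{2,2} = -0.68815 + (-0.68815 − (-0.68846))/15 = -0.68813

-0.688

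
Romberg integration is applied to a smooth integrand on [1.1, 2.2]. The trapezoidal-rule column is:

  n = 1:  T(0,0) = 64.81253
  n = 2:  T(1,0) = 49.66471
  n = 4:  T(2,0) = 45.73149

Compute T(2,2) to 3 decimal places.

44.407

T(1,1) = (4·49.66471 − 64.81253) / 3 = 44.61544
T(2,1) = (4·45.73149 − 49.66471) / 3 = 44.42042
T(2,2) = (16·44.42042 − 44.61544) / 15 = 44.40742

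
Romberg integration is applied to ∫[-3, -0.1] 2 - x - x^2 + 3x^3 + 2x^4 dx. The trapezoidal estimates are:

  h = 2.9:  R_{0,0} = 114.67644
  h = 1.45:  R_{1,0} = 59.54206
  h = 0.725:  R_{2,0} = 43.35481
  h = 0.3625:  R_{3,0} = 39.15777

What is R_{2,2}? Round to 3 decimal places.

R_{1,1} = (4·59.54206 − 114.67644) / 3 = 41.16393
R_{2,1} = (4·43.35481 − 59.54206) / 3 = 37.95906
R_{2,2} = 37.95906 + (37.95906 − 41.16393)/15 = 37.74540

37.745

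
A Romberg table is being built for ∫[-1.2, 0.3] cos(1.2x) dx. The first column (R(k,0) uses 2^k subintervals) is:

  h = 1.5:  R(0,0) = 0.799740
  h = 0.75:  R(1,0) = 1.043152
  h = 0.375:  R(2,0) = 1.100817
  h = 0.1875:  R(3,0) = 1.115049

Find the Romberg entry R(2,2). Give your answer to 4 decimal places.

1.1198

R(1,1) = 1.043152 + (1.043152 − 0.799740)/3 = 1.124289
R(2,1) = 1.100817 + (1.100817 − 1.043152)/3 = 1.120039
R(2,2) = (16·1.120039 − 1.124289) / 15 = 1.119756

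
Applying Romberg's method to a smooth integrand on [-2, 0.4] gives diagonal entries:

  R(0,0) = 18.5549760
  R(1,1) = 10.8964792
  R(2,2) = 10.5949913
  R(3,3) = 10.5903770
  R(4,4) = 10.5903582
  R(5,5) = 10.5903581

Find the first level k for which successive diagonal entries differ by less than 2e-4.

|R(1,1) − R(0,0)| = 7.6584968 ≥ 2e-4
|R(2,2) − R(1,1)| = 0.3014879 ≥ 2e-4
|R(3,3) − R(2,2)| = 0.0046143 ≥ 2e-4
|R(4,4) − R(3,3)| = 0.0000188 < 2e-4

k = 4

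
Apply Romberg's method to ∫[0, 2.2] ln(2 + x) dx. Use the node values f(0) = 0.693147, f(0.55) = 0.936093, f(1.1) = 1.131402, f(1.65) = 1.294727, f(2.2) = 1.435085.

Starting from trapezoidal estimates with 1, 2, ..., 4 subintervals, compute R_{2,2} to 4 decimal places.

2.4410

R_{0,0} (trapezoid, 1 panel, h=2.2000): 2.341055
R_{1,0} (trapezoid, 2 panels, h=1.1000): 2.415070
R_{2,0} (trapezoid, 4 panels, h=0.5500): 2.434486
R_{1,1} = 2.415070 + (2.415070 − 2.341055)/3 = 2.439742
R_{2,1} = 2.434486 + (2.434486 − 2.415070)/3 = 2.440958
R_{2,2} = 2.440958 + (2.440958 − 2.439742)/15 = 2.441039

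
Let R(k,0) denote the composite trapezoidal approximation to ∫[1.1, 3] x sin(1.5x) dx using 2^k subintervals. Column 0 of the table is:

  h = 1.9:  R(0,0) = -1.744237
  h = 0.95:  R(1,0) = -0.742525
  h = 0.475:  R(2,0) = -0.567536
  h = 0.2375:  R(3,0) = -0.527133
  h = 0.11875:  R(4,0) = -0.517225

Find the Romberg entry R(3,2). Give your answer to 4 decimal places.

R(2,1) = (4·(-0.567536) − (-0.742525)) / 3 = -0.509206
R(3,1) = (4·(-0.527133) − (-0.567536)) / 3 = -0.513665
R(3,2) = -0.513665 + (-0.513665 − (-0.509206))/15 = -0.513962

-0.5140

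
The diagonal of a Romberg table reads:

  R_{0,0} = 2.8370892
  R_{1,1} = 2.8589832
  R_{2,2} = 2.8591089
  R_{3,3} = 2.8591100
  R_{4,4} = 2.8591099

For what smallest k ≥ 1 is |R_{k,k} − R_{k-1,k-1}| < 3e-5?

k = 3

|R_{1,1} − R_{0,0}| = 0.0218940 ≥ 3e-5
|R_{2,2} − R_{1,1}| = 0.0001257 ≥ 3e-5
|R_{3,3} − R_{2,2}| = 0.0000011 < 3e-5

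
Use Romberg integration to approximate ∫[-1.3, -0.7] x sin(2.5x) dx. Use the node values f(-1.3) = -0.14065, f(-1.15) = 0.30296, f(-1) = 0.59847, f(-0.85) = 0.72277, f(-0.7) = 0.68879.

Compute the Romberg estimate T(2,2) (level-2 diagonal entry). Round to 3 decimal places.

0.292

T(0,0) (trapezoid, 1 panel, h=0.6000): 0.16444
T(1,0) (trapezoid, 2 panels, h=0.3000): 0.26176
T(2,0) (trapezoid, 4 panels, h=0.1500): 0.28474
T(1,1) = 0.26176 + (0.26176 − 0.16444)/3 = 0.29420
T(2,1) = 0.28474 + (0.28474 − 0.26176)/3 = 0.29240
T(2,2) = 0.29240 + (0.29240 − 0.29420)/15 = 0.29228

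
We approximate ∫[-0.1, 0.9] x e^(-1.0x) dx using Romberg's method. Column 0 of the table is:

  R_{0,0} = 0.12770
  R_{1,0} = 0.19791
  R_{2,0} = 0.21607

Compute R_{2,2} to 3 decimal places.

0.222

Richardson extrapolation on the trapezoidal column (denominator 4−1=3):
R_{1,1} = (4·0.19791 − 0.12770) / 3 = 0.22131
R_{2,1} = 0.21607 + (0.21607 − 0.19791)/3 = 0.22212
R_{2,2} = (16·0.22212 − 0.22131) / 15 = 0.22217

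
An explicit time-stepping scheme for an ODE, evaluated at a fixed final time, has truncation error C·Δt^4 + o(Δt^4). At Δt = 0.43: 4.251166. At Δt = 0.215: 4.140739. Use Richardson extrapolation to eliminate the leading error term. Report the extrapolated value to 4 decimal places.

4.1334

Extrapolated value = (16·A(Δt/2) − A(Δt)) / (16 − 1)
= (16·4.140739 − 4.251166) / 15
= 62.000658 / 15 = 4.133377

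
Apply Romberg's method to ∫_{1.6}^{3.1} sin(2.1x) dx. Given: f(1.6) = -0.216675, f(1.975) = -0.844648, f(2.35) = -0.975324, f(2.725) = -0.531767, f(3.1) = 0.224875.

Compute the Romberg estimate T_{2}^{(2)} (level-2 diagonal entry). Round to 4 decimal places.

-0.9282

T_{0}^{(0)} (trapezoid, 1 panel, h=1.5000): 0.006150
T_{1}^{(0)} (trapezoid, 2 panels, h=0.7500): -0.728418
T_{2}^{(0)} (trapezoid, 4 panels, h=0.3750): -0.880365
T_{1}^{(1)} = -0.728418 + (-0.728418 − 0.006150)/3 = -0.973274
T_{2}^{(1)} = -0.880365 + (-0.880365 − (-0.728418))/3 = -0.931014
T_{2}^{(2)} = -0.931014 + (-0.931014 − (-0.973274))/15 = -0.928197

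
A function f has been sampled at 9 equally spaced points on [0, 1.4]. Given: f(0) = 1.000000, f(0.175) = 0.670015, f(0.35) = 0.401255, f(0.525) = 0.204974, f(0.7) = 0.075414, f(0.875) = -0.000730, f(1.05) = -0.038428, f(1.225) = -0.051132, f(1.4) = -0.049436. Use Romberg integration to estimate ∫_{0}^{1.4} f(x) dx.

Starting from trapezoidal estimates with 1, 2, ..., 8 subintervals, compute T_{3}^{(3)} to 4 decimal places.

0.2987

T_{0}^{(0)} (trapezoid, 1 panel, h=1.4000): 0.665395
T_{1}^{(0)} (trapezoid, 2 panels, h=0.7000): 0.385487
T_{2}^{(0)} (trapezoid, 4 panels, h=0.3500): 0.319733
T_{3}^{(0)} (trapezoid, 8 panels, h=0.1750): 0.303914
T_{1}^{(1)} = 0.385487 + (0.385487 − 0.665395)/3 = 0.292184
T_{2}^{(1)} = 0.319733 + (0.319733 − 0.385487)/3 = 0.297815
T_{3}^{(1)} = 0.303914 + (0.303914 − 0.319733)/3 = 0.298641
T_{2}^{(2)} = 0.297815 + (0.297815 − 0.292184)/15 = 0.298190
T_{3}^{(2)} = 0.298641 + (0.298641 − 0.297815)/15 = 0.298696
T_{3}^{(3)} = 0.298696 + (0.298696 − 0.298190)/63 = 0.298704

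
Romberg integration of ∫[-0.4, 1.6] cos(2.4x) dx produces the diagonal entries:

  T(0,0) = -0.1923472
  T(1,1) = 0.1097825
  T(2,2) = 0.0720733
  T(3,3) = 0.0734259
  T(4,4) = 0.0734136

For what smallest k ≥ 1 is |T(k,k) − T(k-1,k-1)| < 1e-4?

|T(1,1) − T(0,0)| = 0.3021297 ≥ 1e-4
|T(2,2) − T(1,1)| = 0.0377092 ≥ 1e-4
|T(3,3) − T(2,2)| = 0.0013526 ≥ 1e-4
|T(4,4) − T(3,3)| = 0.0000123 < 1e-4

k = 4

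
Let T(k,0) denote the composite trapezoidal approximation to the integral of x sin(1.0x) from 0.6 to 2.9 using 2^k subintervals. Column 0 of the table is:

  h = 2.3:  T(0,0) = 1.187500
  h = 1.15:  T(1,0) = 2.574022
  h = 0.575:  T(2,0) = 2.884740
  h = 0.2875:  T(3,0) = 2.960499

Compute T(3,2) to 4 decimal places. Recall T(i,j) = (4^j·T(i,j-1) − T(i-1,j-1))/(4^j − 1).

2.9856

Richardson extrapolation on the trapezoidal column (denominator 4−1=3):
T(2,1) = 2.884740 + (2.884740 − 2.574022)/3 = 2.988313
T(3,1) = 2.960499 + (2.960499 − 2.884740)/3 = 2.985752
T(3,2) = (16·2.985752 − 2.988313) / 15 = 2.985581
(Column j=1 coincides with Simpson's rule on the same nodes.)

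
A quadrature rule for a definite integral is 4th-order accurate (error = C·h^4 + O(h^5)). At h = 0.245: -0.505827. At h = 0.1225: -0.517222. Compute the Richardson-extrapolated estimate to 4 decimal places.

-0.5180

Extrapolated value = (16·A(h/2) − A(h)) / (16 − 1)
= (16·(-0.517222) − (-0.505827)) / 15
= -7.769725 / 15 = -0.517982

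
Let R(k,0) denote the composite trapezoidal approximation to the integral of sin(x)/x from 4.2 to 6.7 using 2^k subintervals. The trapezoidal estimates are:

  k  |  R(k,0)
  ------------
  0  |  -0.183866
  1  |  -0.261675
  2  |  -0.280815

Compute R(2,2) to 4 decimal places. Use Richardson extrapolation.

-0.2872

Richardson extrapolation on the trapezoidal column (denominator 4−1=3):
R(1,1) = -0.261675 + (-0.261675 − (-0.183866))/3 = -0.287611
R(2,1) = (4·(-0.280815) − (-0.261675)) / 3 = -0.287195
R(2,2) = (16·(-0.287195) − (-0.287611)) / 15 = -0.287167
(Column j=1 coincides with Simpson's rule on the same nodes.)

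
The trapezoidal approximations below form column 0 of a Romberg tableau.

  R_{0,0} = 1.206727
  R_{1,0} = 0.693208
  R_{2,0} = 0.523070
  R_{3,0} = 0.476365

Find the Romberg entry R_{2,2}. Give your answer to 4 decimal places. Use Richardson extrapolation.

Richardson extrapolation on the trapezoidal column (denominator 4−1=3):
R_{1,1} = 0.693208 + (0.693208 − 1.206727)/3 = 0.522035
R_{2,1} = 0.523070 + (0.523070 − 0.693208)/3 = 0.466357
R_{2,2} = 0.466357 + (0.466357 − 0.522035)/15 = 0.462645

0.4626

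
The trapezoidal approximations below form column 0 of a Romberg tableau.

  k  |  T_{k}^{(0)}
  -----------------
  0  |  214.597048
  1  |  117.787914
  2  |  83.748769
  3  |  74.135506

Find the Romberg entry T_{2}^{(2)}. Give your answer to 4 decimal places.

71.5280

Richardson extrapolation on the trapezoidal column (denominator 4−1=3):
T_{1}^{(1)} = (4·117.787914 − 214.597048) / 3 = 85.518203
T_{2}^{(1)} = (4·83.748769 − 117.787914) / 3 = 72.402387
T_{2}^{(2)} = (16·72.402387 − 85.518203) / 15 = 71.527999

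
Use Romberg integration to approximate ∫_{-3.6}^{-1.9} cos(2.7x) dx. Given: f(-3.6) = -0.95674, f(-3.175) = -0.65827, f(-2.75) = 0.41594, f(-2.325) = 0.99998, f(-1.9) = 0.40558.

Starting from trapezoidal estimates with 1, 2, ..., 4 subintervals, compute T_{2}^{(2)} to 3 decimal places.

T_{0}^{(0)} (trapezoid, 1 panel, h=1.7000): -0.46849
T_{1}^{(0)} (trapezoid, 2 panels, h=0.8500): 0.11931
T_{2}^{(0)} (trapezoid, 4 panels, h=0.4250): 0.20488
T_{1}^{(1)} = 0.11931 + (0.11931 − (-0.46849))/3 = 0.31524
T_{2}^{(1)} = 0.20488 + (0.20488 − 0.11931)/3 = 0.23340
T_{2}^{(2)} = 0.23340 + (0.23340 − 0.31524)/15 = 0.22794

0.228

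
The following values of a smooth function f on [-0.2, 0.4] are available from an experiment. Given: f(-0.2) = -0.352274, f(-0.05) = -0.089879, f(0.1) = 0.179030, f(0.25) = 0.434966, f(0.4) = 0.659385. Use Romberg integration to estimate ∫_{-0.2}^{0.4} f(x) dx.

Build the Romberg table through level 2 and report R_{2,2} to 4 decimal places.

R_{0,0} (trapezoid, 1 panel, h=0.6000): 0.092133
R_{1,0} (trapezoid, 2 panels, h=0.3000): 0.099776
R_{2,0} (trapezoid, 4 panels, h=0.1500): 0.101651
R_{1,1} = 0.099776 + (0.099776 − 0.092133)/3 = 0.102324
R_{2,1} = 0.101651 + (0.101651 − 0.099776)/3 = 0.102276
R_{2,2} = 0.102276 + (0.102276 − 0.102324)/15 = 0.102273

0.1023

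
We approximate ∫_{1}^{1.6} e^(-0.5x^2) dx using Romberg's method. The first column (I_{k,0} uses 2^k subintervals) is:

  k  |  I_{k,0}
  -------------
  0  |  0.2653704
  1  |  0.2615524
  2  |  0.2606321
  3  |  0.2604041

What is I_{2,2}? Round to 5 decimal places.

0.26033

Richardson extrapolation on the trapezoidal column (denominator 4−1=3):
I_{1,1} = (4·0.2615524 − 0.2653704) / 3 = 0.2602797
I_{2,1} = (4·0.2606321 − 0.2615524) / 3 = 0.2603253
I_{2,2} = (16·0.2603253 − 0.2602797) / 15 = 0.2603283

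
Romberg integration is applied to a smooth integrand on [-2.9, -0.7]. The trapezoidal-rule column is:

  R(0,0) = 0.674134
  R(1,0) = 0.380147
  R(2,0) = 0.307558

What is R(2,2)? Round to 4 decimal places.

R(1,1) = (4·0.380147 − 0.674134) / 3 = 0.282151
R(2,1) = 0.307558 + (0.307558 − 0.380147)/3 = 0.283362
R(2,2) = (16·0.283362 − 0.282151) / 15 = 0.283443
(Column j=1 coincides with Simpson's rule on the same nodes.)

0.2834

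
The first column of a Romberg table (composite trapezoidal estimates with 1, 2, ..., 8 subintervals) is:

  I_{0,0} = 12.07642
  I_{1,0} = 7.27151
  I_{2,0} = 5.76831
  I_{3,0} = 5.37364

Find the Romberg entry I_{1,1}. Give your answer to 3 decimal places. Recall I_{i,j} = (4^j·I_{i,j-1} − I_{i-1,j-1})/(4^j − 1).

Richardson extrapolation on the trapezoidal column (denominator 4−1=3):
I_{1,1} = (4·7.27151 − 12.07642) / 3 = 5.66987

5.670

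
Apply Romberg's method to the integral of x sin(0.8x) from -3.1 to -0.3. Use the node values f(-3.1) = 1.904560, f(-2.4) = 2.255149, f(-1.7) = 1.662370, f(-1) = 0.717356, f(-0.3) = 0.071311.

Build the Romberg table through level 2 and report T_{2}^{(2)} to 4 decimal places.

4.0102

T_{0}^{(0)} (trapezoid, 1 panel, h=2.8000): 2.766219
T_{1}^{(0)} (trapezoid, 2 panels, h=1.4000): 3.710428
T_{2}^{(0)} (trapezoid, 4 panels, h=0.7000): 3.935967
T_{1}^{(1)} = 3.710428 + (3.710428 − 2.766219)/3 = 4.025164
T_{2}^{(1)} = 3.935967 + (3.935967 − 3.710428)/3 = 4.011147
T_{2}^{(2)} = 4.011147 + (4.011147 − 4.025164)/15 = 4.010213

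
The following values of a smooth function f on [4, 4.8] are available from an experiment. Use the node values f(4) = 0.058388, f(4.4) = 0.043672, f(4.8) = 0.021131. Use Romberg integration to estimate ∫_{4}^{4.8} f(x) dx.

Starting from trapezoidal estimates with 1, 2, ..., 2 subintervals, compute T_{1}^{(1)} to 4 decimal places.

0.0339

T_{0}^{(0)} (trapezoid, 1 panel, h=0.8000): 0.031808
T_{1}^{(0)} (trapezoid, 2 panels, h=0.4000): 0.033373
T_{1}^{(1)} = 0.033373 + (0.033373 − 0.031808)/3 = 0.033895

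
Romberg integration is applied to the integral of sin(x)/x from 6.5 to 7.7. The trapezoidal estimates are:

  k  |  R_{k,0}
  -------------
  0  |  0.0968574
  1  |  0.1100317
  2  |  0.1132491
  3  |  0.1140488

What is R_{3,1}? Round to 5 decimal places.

Richardson extrapolation on the trapezoidal column (denominator 4−1=3):
R_{3,1} = (4·0.1140488 − 0.1132491) / 3 = 0.1143154
(Column j=1 coincides with Simpson's rule on the same nodes.)

0.11432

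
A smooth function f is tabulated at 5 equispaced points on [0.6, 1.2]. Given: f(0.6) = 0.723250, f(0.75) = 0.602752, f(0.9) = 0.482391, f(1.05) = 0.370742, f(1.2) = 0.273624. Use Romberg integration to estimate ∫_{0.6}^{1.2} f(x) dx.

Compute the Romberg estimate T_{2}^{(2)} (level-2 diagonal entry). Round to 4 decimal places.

0.2928

T_{0}^{(0)} (trapezoid, 1 panel, h=0.6000): 0.299062
T_{1}^{(0)} (trapezoid, 2 panels, h=0.3000): 0.294248
T_{2}^{(0)} (trapezoid, 4 panels, h=0.1500): 0.293148
T_{1}^{(1)} = 0.294248 + (0.294248 − 0.299062)/3 = 0.292643
T_{2}^{(1)} = 0.293148 + (0.293148 − 0.294248)/3 = 0.292781
T_{2}^{(2)} = 0.292781 + (0.292781 − 0.292643)/15 = 0.292790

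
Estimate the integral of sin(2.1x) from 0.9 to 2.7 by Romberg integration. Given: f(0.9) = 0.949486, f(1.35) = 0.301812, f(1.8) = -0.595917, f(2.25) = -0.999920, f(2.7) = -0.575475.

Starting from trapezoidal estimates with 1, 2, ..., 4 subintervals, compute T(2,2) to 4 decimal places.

-0.5374

T(0,0) (trapezoid, 1 panel, h=1.8000): 0.336610
T(1,0) (trapezoid, 2 panels, h=0.9000): -0.368020
T(2,0) (trapezoid, 4 panels, h=0.4500): -0.498159
T(1,1) = -0.368020 + (-0.368020 − 0.336610)/3 = -0.602897
T(2,1) = -0.498159 + (-0.498159 − (-0.368020))/3 = -0.541539
T(2,2) = -0.541539 + (-0.541539 − (-0.602897))/15 = -0.537448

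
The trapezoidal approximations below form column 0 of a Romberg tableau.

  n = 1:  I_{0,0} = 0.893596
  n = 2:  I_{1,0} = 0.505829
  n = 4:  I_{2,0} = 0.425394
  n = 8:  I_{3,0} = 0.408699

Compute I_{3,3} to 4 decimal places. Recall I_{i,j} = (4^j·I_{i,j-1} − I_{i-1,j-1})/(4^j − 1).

0.4035

I_{1,1} = 0.505829 + (0.505829 − 0.893596)/3 = 0.376573
I_{2,1} = (4·0.425394 − 0.505829) / 3 = 0.398582
I_{3,1} = 0.408699 + (0.408699 − 0.425394)/3 = 0.403134
I_{2,2} = 0.398582 + (0.398582 − 0.376573)/15 = 0.400049
I_{3,2} = (16·0.403134 − 0.398582) / 15 = 0.403437
I_{3,3} = 0.403437 + (0.403437 − 0.400049)/63 = 0.403491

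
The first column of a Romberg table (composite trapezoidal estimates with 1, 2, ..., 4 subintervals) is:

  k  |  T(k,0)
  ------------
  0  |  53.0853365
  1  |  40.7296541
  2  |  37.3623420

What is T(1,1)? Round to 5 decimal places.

T(1,1) = (4·40.7296541 − 53.0853365) / 3 = 36.6110933

36.61109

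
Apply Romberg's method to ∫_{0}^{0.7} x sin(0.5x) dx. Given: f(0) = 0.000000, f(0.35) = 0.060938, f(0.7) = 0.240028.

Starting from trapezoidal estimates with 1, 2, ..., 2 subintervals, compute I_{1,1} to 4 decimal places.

I_{0,0} (trapezoid, 1 panel, h=0.7000): 0.084010
I_{1,0} (trapezoid, 2 panels, h=0.3500): 0.063333
I_{1,1} = 0.063333 + (0.063333 − 0.084010)/3 = 0.056441

0.0564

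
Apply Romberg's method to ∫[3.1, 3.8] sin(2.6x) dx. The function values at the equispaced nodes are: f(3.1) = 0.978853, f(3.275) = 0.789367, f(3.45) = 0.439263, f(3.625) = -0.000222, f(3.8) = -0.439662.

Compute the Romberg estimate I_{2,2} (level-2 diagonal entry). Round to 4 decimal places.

0.2668

I_{0,0} (trapezoid, 1 panel, h=0.7000): 0.188717
I_{1,0} (trapezoid, 2 panels, h=0.3500): 0.248100
I_{2,0} (trapezoid, 4 panels, h=0.1750): 0.262151
I_{1,1} = 0.248100 + (0.248100 − 0.188717)/3 = 0.267894
I_{2,1} = 0.262151 + (0.262151 − 0.248100)/3 = 0.266835
I_{2,2} = 0.266835 + (0.266835 − 0.267894)/15 = 0.266764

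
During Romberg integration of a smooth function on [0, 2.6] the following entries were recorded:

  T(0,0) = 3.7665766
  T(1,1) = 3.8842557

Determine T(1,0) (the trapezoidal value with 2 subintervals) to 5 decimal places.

3.85484

From T(1,1) = (4·T(1,0) − T(0,0))/3, solve for T(1,0):
4·T(1,0) = 3·3.8842557 + 3.7665766 = 15.4193437
T(1,0) = 3.8548359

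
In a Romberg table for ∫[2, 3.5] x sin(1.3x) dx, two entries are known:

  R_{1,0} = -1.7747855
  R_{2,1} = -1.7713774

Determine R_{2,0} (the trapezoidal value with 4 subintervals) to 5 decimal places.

From R_{2,1} = (4·R_{2,0} − R_{1,0})/3, solve for R_{2,0}:
4·R_{2,0} = 3·(-1.7713774) + (-1.7747855) = -7.0889177
R_{2,0} = -1.7722294

-1.77223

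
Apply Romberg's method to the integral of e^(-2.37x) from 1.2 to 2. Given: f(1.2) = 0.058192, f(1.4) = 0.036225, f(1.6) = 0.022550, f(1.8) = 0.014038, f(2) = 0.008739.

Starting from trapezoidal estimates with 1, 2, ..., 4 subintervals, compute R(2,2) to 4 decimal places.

R(0,0) (trapezoid, 1 panel, h=0.8000): 0.026772
R(1,0) (trapezoid, 2 panels, h=0.4000): 0.022406
R(2,0) (trapezoid, 4 panels, h=0.2000): 0.021256
R(1,1) = 0.022406 + (0.022406 − 0.026772)/3 = 0.020951
R(2,1) = 0.021256 + (0.021256 − 0.022406)/3 = 0.020873
R(2,2) = 0.020873 + (0.020873 − 0.020951)/15 = 0.020868

0.0209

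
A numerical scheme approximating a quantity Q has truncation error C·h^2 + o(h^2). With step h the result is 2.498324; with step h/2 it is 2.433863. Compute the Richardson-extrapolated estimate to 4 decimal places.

2.4124

Extrapolated value = (4·A(h/2) − A(h)) / (4 − 1)
= (4·2.433863 − 2.498324) / 3
= 7.237128 / 3 = 2.412376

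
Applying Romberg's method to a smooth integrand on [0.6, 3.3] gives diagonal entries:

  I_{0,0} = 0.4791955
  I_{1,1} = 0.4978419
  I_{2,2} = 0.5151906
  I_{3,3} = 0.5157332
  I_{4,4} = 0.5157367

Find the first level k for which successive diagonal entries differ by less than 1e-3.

|I_{1,1} − I_{0,0}| = 0.0186464 ≥ 1e-3
|I_{2,2} − I_{1,1}| = 0.0173487 ≥ 1e-3
|I_{3,3} − I_{2,2}| = 0.0005426 < 1e-3

k = 3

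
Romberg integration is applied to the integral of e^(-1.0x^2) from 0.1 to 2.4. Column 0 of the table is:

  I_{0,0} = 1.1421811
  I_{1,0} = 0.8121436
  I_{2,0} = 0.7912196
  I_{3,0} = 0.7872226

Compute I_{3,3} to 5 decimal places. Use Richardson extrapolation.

Richardson extrapolation on the trapezoidal column (denominator 4−1=3):
I_{1,1} = (4·0.8121436 − 1.1421811) / 3 = 0.7021311
I_{2,1} = (4·0.7912196 − 0.8121436) / 3 = 0.7842449
I_{3,1} = (4·0.7872226 − 0.7912196) / 3 = 0.7858903
I_{2,2} = (16·0.7842449 − 0.7021311) / 15 = 0.7897192
I_{3,2} = 0.7858903 + (0.7858903 − 0.7842449)/15 = 0.7860000
I_{3,3} = (64·0.7860000 − 0.7897192) / 63 = 0.7859410

0.78594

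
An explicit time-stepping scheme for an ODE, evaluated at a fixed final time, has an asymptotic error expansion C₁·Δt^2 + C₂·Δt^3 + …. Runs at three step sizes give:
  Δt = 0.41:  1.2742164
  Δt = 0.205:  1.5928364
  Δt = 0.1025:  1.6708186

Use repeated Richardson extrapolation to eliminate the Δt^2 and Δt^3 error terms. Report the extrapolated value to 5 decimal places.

First eliminate the Δt^2 term (factor 2^2 = 4):
  B₁ = (4·1.5928364 − 1.2742164)/3 = 1.6990431
  B₂ = (4·1.6708186 − 1.5928364)/3 = 1.6968127
Then eliminate the Δt^3 term (factor 2^3 = 8):
  (8·1.6968127 − 1.6990431)/7 = 1.6964941

1.69649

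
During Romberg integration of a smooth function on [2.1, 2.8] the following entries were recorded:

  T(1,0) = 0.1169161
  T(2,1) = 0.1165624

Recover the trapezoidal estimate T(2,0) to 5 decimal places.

0.11665

From T(2,1) = (4·T(2,0) − T(1,0))/3, solve for T(2,0):
4·T(2,0) = 3·0.1165624 + 0.1169161 = 0.4666033
T(2,0) = 0.1166508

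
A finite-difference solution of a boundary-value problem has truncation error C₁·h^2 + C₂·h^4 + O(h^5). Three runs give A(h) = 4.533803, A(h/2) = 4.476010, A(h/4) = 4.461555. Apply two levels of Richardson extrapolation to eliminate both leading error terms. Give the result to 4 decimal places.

First eliminate the h^2 term (factor 2^2 = 4):
  B₁ = (4·4.476010 − 4.533803)/3 = 4.456746
  B₂ = (4·4.461555 − 4.476010)/3 = 4.456737
Then eliminate the h^4 term (factor 2^4 = 16):
  (16·4.456737 − 4.456746)/15 = 4.456736

4.4567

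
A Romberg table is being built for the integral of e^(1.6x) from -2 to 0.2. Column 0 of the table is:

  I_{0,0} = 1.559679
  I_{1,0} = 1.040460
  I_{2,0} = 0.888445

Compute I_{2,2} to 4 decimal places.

Richardson extrapolation on the trapezoidal column (denominator 4−1=3):
I_{1,1} = (4·1.040460 − 1.559679) / 3 = 0.867387
I_{2,1} = 0.888445 + (0.888445 − 1.040460)/3 = 0.837773
I_{2,2} = (16·0.837773 − 0.867387) / 15 = 0.835799

0.8358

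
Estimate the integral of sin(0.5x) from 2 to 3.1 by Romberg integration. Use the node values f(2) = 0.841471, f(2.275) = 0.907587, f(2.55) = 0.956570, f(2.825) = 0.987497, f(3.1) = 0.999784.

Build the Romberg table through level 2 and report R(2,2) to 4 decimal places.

1.0390

R(0,0) (trapezoid, 1 panel, h=1.1000): 1.012690
R(1,0) (trapezoid, 2 panels, h=0.5500): 1.032459
R(2,0) (trapezoid, 4 panels, h=0.2750): 1.037377
R(1,1) = 1.032459 + (1.032459 − 1.012690)/3 = 1.039049
R(2,1) = 1.037377 + (1.037377 − 1.032459)/3 = 1.039016
R(2,2) = 1.039016 + (1.039016 − 1.039049)/15 = 1.039014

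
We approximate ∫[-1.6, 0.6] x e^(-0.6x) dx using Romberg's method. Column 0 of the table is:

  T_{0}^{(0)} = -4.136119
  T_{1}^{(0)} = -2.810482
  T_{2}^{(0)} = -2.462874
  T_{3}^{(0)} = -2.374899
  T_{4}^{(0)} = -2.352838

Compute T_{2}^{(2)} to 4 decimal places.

Richardson extrapolation on the trapezoidal column (denominator 4−1=3):
T_{1}^{(1)} = (4·(-2.810482) − (-4.136119)) / 3 = -2.368603
T_{2}^{(1)} = (4·(-2.462874) − (-2.810482)) / 3 = -2.347005
T_{2}^{(2)} = -2.347005 + (-2.347005 − (-2.368603))/15 = -2.345565
(Column j=1 coincides with Simpson's rule on the same nodes.)

-2.3456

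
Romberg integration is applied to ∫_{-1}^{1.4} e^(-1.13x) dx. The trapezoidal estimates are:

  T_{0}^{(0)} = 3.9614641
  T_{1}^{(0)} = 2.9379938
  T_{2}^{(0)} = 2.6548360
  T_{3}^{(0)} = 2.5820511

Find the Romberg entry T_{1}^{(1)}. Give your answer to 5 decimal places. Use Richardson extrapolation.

Richardson extrapolation on the trapezoidal column (denominator 4−1=3):
T_{1}^{(1)} = 2.9379938 + (2.9379938 − 3.9614641)/3 = 2.5968370
(Column j=1 coincides with Simpson's rule on the same nodes.)

2.59684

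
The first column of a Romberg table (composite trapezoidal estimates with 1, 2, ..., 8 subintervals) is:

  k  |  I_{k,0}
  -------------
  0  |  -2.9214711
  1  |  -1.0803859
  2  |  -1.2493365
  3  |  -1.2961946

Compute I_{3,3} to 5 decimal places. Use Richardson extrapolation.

-1.31144

I_{1,1} = -1.0803859 + (-1.0803859 − (-2.9214711))/3 = -0.4666908
I_{2,1} = -1.2493365 + (-1.2493365 − (-1.0803859))/3 = -1.3056534
I_{3,1} = -1.2961946 + (-1.2961946 − (-1.2493365))/3 = -1.3118140
I_{2,2} = -1.3056534 + (-1.3056534 − (-0.4666908))/15 = -1.3615842
I_{3,2} = -1.3118140 + (-1.3118140 − (-1.3056534))/15 = -1.3122247
I_{3,3} = (64·(-1.3122247) − (-1.3615842)) / 63 = -1.3114412
(Column j=1 coincides with Simpson's rule on the same nodes.)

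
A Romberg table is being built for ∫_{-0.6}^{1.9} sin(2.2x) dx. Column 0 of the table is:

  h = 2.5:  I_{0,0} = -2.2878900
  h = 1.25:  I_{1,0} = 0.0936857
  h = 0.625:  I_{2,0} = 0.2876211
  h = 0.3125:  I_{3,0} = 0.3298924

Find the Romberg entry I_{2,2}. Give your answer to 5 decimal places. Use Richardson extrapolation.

I_{1,1} = (4·0.0936857 − (-2.2878900)) / 3 = 0.8875443
I_{2,1} = 0.2876211 + (0.2876211 − 0.0936857)/3 = 0.3522662
I_{2,2} = (16·0.3522662 − 0.8875443) / 15 = 0.3165810
(Column j=1 coincides with Simpson's rule on the same nodes.)

0.31658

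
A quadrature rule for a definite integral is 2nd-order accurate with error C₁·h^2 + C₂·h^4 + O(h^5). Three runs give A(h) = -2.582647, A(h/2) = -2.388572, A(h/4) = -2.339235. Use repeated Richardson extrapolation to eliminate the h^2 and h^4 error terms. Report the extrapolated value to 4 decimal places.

-2.3227

First eliminate the h^2 term (factor 2^2 = 4):
  B₁ = (4·(-2.388572) − (-2.582647))/3 = -2.323880
  B₂ = (4·(-2.339235) − (-2.388572))/3 = -2.322789
Then eliminate the h^4 term (factor 2^4 = 16):
  (16·(-2.322789) − (-2.323880))/15 = -2.322716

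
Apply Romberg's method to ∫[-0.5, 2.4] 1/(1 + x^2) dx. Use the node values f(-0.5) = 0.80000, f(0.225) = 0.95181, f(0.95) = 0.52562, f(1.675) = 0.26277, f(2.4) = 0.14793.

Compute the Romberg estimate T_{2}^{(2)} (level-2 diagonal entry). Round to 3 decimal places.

1.669

T_{0}^{(0)} (trapezoid, 1 panel, h=2.9000): 1.37450
T_{1}^{(0)} (trapezoid, 2 panels, h=1.4500): 1.44940
T_{2}^{(0)} (trapezoid, 4 panels, h=0.7250): 1.60527
T_{1}^{(1)} = 1.44940 + (1.44940 − 1.37450)/3 = 1.47437
T_{2}^{(1)} = 1.60527 + (1.60527 − 1.44940)/3 = 1.65723
T_{2}^{(2)} = 1.65723 + (1.65723 − 1.47437)/15 = 1.66942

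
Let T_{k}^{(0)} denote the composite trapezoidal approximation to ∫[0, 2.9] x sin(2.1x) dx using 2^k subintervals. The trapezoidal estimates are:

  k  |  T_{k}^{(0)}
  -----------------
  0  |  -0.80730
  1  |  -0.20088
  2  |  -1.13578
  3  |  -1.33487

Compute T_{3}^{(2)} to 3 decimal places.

-1.398

Richardson extrapolation on the trapezoidal column (denominator 4−1=3):
T_{2}^{(1)} = (4·(-1.13578) − (-0.20088)) / 3 = -1.44741
T_{3}^{(1)} = (4·(-1.33487) − (-1.13578)) / 3 = -1.40123
T_{3}^{(2)} = (16·(-1.40123) − (-1.44741)) / 15 = -1.39815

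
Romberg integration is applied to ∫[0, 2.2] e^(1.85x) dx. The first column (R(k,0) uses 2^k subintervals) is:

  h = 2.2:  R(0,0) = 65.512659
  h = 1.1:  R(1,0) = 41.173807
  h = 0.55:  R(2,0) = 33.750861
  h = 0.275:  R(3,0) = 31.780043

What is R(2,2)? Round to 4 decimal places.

R(1,1) = (4·41.173807 − 65.512659) / 3 = 33.060856
R(2,1) = (4·33.750861 − 41.173807) / 3 = 31.276546
R(2,2) = 31.276546 + (31.276546 − 33.060856)/15 = 31.157592
(Column j=1 coincides with Simpson's rule on the same nodes.)

31.1576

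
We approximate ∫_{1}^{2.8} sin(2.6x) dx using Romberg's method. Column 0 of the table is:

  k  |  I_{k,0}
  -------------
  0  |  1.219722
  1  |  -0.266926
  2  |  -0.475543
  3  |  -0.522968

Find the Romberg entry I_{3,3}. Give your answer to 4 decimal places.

-0.5385

I_{1,1} = -0.266926 + (-0.266926 − 1.219722)/3 = -0.762475
I_{2,1} = (4·(-0.475543) − (-0.266926)) / 3 = -0.545082
I_{3,1} = (4·(-0.522968) − (-0.475543)) / 3 = -0.538776
I_{2,2} = (16·(-0.545082) − (-0.762475)) / 15 = -0.530589
I_{3,2} = (16·(-0.538776) − (-0.545082)) / 15 = -0.538356
I_{3,3} = (64·(-0.538356) − (-0.530589)) / 63 = -0.538479
(Column j=1 coincides with Simpson's rule on the same nodes.)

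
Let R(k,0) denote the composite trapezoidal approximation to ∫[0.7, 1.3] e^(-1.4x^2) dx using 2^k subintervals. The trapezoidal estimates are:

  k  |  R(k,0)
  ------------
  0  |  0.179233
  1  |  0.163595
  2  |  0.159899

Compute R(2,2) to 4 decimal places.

0.1587

Richardson extrapolation on the trapezoidal column (denominator 4−1=3):
R(1,1) = (4·0.163595 − 0.179233) / 3 = 0.158382
R(2,1) = 0.159899 + (0.159899 − 0.163595)/3 = 0.158667
R(2,2) = 0.158667 + (0.158667 − 0.158382)/15 = 0.158686
(Column j=1 coincides with Simpson's rule on the same nodes.)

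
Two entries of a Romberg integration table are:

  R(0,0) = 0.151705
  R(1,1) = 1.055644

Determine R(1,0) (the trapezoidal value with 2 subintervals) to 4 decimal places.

From R(1,1) = (4·R(1,0) − R(0,0))/3, solve for R(1,0):
4·R(1,0) = 3·1.055644 + 0.151705 = 3.318637
R(1,0) = 0.829659

0.8297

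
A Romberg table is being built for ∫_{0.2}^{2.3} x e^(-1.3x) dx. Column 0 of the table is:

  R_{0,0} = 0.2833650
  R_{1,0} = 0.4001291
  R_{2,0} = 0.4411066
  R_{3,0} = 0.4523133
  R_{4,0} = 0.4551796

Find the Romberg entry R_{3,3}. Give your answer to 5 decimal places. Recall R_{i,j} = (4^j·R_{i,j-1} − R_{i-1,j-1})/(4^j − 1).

Richardson extrapolation on the trapezoidal column (denominator 4−1=3):
R_{1,1} = (4·0.4001291 − 0.2833650) / 3 = 0.4390505
R_{2,1} = 0.4411066 + (0.4411066 − 0.4001291)/3 = 0.4547658
R_{3,1} = (4·0.4523133 − 0.4411066) / 3 = 0.4560489
R_{2,2} = 0.4547658 + (0.4547658 − 0.4390505)/15 = 0.4558135
R_{3,2} = (16·0.4560489 − 0.4547658) / 15 = 0.4561344
R_{3,3} = 0.4561344 + (0.4561344 − 0.4558135)/63 = 0.4561395

0.45614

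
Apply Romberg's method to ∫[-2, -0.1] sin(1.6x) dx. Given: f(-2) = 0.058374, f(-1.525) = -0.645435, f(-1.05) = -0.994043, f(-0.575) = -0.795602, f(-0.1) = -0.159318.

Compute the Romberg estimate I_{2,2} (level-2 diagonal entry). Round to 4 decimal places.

-1.2402

I_{0,0} (trapezoid, 1 panel, h=1.9000): -0.095897
I_{1,0} (trapezoid, 2 panels, h=0.9500): -0.992289
I_{2,0} (trapezoid, 4 panels, h=0.4750): -1.180637
I_{1,1} = -0.992289 + (-0.992289 − (-0.095897))/3 = -1.291086
I_{2,1} = -1.180637 + (-1.180637 − (-0.992289))/3 = -1.243420
I_{2,2} = -1.243420 + (-1.243420 − (-1.291086))/15 = -1.240242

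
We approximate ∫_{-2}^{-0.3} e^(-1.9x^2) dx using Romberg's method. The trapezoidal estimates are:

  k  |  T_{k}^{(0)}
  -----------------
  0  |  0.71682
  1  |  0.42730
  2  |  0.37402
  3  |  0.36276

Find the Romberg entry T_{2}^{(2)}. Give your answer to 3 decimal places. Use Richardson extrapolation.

0.358

Richardson extrapolation on the trapezoidal column (denominator 4−1=3):
T_{1}^{(1)} = 0.42730 + (0.42730 − 0.71682)/3 = 0.33079
T_{2}^{(1)} = 0.37402 + (0.37402 − 0.42730)/3 = 0.35626
T_{2}^{(2)} = (16·0.35626 − 0.33079) / 15 = 0.35796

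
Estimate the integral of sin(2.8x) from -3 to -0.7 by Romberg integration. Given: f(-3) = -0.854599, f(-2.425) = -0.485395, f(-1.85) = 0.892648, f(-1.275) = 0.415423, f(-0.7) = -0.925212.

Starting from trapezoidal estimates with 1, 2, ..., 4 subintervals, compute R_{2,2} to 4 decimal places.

R_{0,0} (trapezoid, 1 panel, h=2.3000): -2.046783
R_{1,0} (trapezoid, 2 panels, h=1.1500): 0.003154
R_{2,0} (trapezoid, 4 panels, h=0.5750): -0.038657
R_{1,1} = 0.003154 + (0.003154 − (-2.046783))/3 = 0.686466
R_{2,1} = -0.038657 + (-0.038657 − 0.003154)/3 = -0.052594
R_{2,2} = -0.052594 + (-0.052594 − 0.686466)/15 = -0.101865

-0.1019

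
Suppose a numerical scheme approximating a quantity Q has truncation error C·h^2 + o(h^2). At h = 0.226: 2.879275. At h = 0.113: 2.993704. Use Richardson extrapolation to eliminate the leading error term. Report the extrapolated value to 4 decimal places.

Extrapolated value = (4·A(h/2) − A(h)) / (4 − 1)
= (4·2.993704 − 2.879275) / 3
= 9.095541 / 3 = 3.031847

3.0318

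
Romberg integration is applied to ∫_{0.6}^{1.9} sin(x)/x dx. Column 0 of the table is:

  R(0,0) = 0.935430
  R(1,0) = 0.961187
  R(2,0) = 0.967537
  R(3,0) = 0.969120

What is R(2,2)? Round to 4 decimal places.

0.9696

Richardson extrapolation on the trapezoidal column (denominator 4−1=3):
R(1,1) = (4·0.961187 − 0.935430) / 3 = 0.969773
R(2,1) = (4·0.967537 − 0.961187) / 3 = 0.969654
R(2,2) = 0.969654 + (0.969654 − 0.969773)/15 = 0.969646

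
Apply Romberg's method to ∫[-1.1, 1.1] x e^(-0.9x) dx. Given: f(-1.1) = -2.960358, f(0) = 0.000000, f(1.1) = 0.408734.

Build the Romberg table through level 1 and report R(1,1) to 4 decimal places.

R(0,0) (trapezoid, 1 panel, h=2.2000): -2.806786
R(1,0) (trapezoid, 2 panels, h=1.1000): -1.403393
R(1,1) = -1.403393 + (-1.403393 − (-2.806786))/3 = -0.935595

-0.9356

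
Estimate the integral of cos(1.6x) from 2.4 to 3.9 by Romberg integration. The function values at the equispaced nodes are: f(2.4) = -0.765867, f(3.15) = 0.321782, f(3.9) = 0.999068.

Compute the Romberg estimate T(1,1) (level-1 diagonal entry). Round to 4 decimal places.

0.3801

T(0,0) (trapezoid, 1 panel, h=1.5000): 0.174901
T(1,0) (trapezoid, 2 panels, h=0.7500): 0.328787
T(1,1) = 0.328787 + (0.328787 − 0.174901)/3 = 0.380082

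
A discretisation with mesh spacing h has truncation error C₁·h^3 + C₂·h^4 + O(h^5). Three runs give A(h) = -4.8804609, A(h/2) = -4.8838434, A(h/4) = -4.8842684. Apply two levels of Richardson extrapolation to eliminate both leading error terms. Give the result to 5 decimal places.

-4.88433

First eliminate the h^3 term (factor 2^3 = 8):
  B₁ = (8·(-4.8838434) − (-4.8804609))/7 = -4.8843266
  B₂ = (8·(-4.8842684) − (-4.8838434))/7 = -4.8843291
Then eliminate the h^4 term (factor 2^4 = 16):
  (16·(-4.8843291) − (-4.8843266))/15 = -4.8843293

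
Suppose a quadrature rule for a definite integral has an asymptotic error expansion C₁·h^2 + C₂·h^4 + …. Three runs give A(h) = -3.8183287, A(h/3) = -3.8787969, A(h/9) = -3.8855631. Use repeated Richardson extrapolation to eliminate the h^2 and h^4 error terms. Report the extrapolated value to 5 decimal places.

-3.88641

First eliminate the h^2 term (factor 3^2 = 9):
  B₁ = (9·(-3.8787969) − (-3.8183287))/8 = -3.8863554
  B₂ = (9·(-3.8855631) − (-3.8787969))/8 = -3.8864089
Then eliminate the h^4 term (factor 3^4 = 81):
  (81·(-3.8864089) − (-3.8863554))/80 = -3.8864096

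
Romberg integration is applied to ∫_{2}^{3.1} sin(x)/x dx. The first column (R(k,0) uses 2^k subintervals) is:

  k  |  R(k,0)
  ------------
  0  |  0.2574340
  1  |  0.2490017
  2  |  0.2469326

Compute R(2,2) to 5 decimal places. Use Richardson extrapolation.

R(1,1) = 0.2490017 + (0.2490017 − 0.2574340)/3 = 0.2461909
R(2,1) = (4·0.2469326 − 0.2490017) / 3 = 0.2462429
R(2,2) = 0.2462429 + (0.2462429 − 0.2461909)/15 = 0.2462464
(Column j=1 coincides with Simpson's rule on the same nodes.)

0.24625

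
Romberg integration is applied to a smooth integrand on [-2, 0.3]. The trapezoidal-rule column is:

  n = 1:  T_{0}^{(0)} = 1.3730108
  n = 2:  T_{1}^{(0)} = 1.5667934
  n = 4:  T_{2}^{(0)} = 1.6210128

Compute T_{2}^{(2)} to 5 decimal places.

1.63960

T_{1}^{(1)} = 1.5667934 + (1.5667934 − 1.3730108)/3 = 1.6313876
T_{2}^{(1)} = 1.6210128 + (1.6210128 − 1.5667934)/3 = 1.6390859
T_{2}^{(2)} = 1.6390859 + (1.6390859 − 1.6313876)/15 = 1.6395991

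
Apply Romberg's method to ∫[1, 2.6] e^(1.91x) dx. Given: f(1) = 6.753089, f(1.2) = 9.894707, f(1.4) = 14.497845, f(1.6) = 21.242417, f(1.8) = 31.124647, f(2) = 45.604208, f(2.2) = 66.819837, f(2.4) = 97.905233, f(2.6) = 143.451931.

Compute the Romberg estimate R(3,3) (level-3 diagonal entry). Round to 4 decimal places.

71.5702

R(0,0) (trapezoid, 1 panel, h=1.6000): 120.164016
R(1,0) (trapezoid, 2 panels, h=0.8000): 84.981726
R(2,0) (trapezoid, 4 panels, h=0.4000): 75.017936
R(3,0) (trapezoid, 8 panels, h=0.2000): 72.438281
R(1,1) = 84.981726 + (84.981726 − 120.164016)/3 = 73.254296
R(2,1) = 75.017936 + (75.017936 − 84.981726)/3 = 71.696673
R(3,1) = 72.438281 + (72.438281 − 75.017936)/3 = 71.578396
R(2,2) = 71.696673 + (71.696673 − 73.254296)/15 = 71.592831
R(3,2) = 71.578396 + (71.578396 − 71.696673)/15 = 71.570511
R(3,3) = 71.570511 + (71.570511 − 71.592831)/63 = 71.570157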